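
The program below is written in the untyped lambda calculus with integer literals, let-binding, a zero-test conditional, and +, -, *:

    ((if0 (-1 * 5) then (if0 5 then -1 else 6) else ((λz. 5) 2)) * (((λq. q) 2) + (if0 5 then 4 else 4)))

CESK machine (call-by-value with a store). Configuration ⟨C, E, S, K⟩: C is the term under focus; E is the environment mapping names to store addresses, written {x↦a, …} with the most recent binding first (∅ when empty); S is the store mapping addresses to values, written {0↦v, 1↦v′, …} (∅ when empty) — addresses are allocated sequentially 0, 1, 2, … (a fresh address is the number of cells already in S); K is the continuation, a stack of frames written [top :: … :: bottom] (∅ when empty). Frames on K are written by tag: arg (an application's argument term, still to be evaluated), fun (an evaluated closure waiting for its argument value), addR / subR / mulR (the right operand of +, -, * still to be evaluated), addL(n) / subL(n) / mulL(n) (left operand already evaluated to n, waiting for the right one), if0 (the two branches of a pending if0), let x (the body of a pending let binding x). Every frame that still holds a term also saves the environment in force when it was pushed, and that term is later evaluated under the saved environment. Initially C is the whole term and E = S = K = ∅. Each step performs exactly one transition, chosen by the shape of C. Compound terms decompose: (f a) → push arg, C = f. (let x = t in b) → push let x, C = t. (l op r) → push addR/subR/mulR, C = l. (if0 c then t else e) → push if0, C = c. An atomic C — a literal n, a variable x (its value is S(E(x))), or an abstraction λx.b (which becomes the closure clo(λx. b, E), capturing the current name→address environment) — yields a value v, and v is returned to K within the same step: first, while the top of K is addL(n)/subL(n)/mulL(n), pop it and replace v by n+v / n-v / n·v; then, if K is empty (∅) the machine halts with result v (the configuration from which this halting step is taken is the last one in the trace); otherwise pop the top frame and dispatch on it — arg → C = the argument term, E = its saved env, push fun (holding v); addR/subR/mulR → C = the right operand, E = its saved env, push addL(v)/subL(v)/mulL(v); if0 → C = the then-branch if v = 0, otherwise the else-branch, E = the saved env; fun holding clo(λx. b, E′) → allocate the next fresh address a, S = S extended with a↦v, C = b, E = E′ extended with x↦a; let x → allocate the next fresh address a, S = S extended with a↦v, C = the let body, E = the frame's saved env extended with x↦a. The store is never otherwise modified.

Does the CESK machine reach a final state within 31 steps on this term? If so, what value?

0. [C=((if0 (-1 * 5) then (if0 5 then -1 else 6) else ((λz. 5) 2)) * (((λq. q) 2) + (if0 5 then 4 else 4))) | E=∅ | S=∅ | K=∅]
1. [C=(if0 (-1 * 5) then (if0 5 then -1 else 6) else ((λz. 5) 2)) | E=∅ | S=∅ | K=[mulR]]
2. [C=(-1 * 5) | E=∅ | S=∅ | K=[if0 :: mulR]]
3. [C=-1 | E=∅ | S=∅ | K=[mulR :: if0 :: mulR]]
4. [C=5 | E=∅ | S=∅ | K=[mulL(-1) :: if0 :: mulR]]
5. [C=((λz. 5) 2) | E=∅ | S=∅ | K=[mulR]]
6. [C=(λz. 5) | E=∅ | S=∅ | K=[arg :: mulR]]
7. [C=2 | E=∅ | S=∅ | K=[fun :: mulR]]
8. [C=5 | E={z↦0} | S={0↦2} | K=[mulR]]
9. [C=(((λq. q) 2) + (if0 5 then 4 else 4)) | E=∅ | S={0↦2} | K=[mulL(5)]]
10. [C=((λq. q) 2) | E=∅ | S={0↦2} | K=[addR :: mulL(5)]]
11. [C=(λq. q) | E=∅ | S={0↦2} | K=[arg :: addR :: mulL(5)]]
12. [C=2 | E=∅ | S={0↦2} | K=[fun :: addR :: mulL(5)]]
13. [C=q | E={q↦1} | S={0↦2, 1↦2} | K=[addR :: mulL(5)]]
14. [C=(if0 5 then 4 else 4) | E=∅ | S={0↦2, 1↦2} | K=[addL(2) :: mulL(5)]]
15. [C=5 | E=∅ | S={0↦2, 1↦2} | K=[if0 :: addL(2) :: mulL(5)]]
16. [C=4 | E=∅ | S={0↦2, 1↦2} | K=[addL(2) :: mulL(5)]]
→ final value 30

Answer: 30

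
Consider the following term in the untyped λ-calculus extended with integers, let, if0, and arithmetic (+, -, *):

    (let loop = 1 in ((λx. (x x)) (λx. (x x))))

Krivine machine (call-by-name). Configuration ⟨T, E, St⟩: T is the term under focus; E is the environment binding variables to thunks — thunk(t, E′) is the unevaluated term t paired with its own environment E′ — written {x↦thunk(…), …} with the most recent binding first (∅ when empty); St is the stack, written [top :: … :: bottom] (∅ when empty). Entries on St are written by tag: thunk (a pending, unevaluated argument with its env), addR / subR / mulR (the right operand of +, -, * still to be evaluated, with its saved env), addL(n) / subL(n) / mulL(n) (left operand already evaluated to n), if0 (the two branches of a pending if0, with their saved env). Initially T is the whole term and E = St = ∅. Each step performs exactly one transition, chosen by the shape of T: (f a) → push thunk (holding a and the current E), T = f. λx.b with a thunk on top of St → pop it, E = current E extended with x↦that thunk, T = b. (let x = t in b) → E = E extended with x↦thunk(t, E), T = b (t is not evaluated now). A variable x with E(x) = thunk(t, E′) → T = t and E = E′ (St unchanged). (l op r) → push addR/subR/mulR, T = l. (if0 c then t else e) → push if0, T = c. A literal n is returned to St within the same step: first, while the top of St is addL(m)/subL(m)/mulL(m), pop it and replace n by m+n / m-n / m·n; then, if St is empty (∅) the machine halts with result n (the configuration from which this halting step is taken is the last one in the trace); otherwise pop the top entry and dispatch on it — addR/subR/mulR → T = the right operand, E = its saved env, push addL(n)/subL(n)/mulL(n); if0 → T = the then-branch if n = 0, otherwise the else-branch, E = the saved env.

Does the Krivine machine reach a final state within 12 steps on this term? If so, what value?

Answer: DIVERGES (no final state within 12 steps)

Machine steps:
[0] <T=(let loop = 1 in ((λx. (x x)) (λx. (x x)))), E=∅, St=∅>
[1] <T=((λx. (x x)) (λx. (x x))), E={loop↦thunk(1, ∅)}, St=∅>
[2] <T=(λx. (x x)), E={loop↦thunk(1, ∅)}, St=[thunk]>
[3] <T=(x x), E={x↦thunk((λx. (x x)), {loop↦thunk(1, ∅)}), loop↦thunk(1, ∅)}, St=∅>
[4] <T=x, E={x↦thunk((λx. (x x)), {loop↦thunk(1, ∅)}), loop↦thunk(1, ∅)}, St=[thunk]>
[5] <T=(λx. (x x)), E={loop↦thunk(1, ∅)}, St=[thunk]>
[6] <T=(x x), E={x↦thunk(x, {x↦thunk((λx. (x x)), {loop↦thunk(1, ∅)}), loop↦thunk(1, ∅)}), loop↦thunk(1, ∅)}, St=∅>
[7] <T=x, E={x↦thunk(x, {x↦thunk((λx. (x x)), {loop↦thunk(1, ∅)}), loop↦thunk(1, ∅)}), loop↦thunk(1, ∅)}, St=[thunk]>
[8] <T=x, E={x↦thunk((λx. (x x)), {loop↦thunk(1, ∅)}), loop↦thunk(1, ∅)}, St=[thunk]>
[9] <T=(λx. (x x)), E={loop↦thunk(1, ∅)}, St=[thunk]>
[10] <T=(x x), E={x↦thunk(x, {x↦thunk(x, {x↦thunk((λx. (x x)), {loop↦thunk(1, ∅)}), loop↦thunk(1, ∅)}), loop↦thunk(1, ∅)}), loop↦thunk(1, ∅)}, St=∅>
[11] <T=x, E={x↦thunk(x, {x↦thunk(x, {x↦thunk((λx. (x x)), {loop↦thunk(1, ∅)}), loop↦thunk(1, ∅)}), loop↦thunk(1, ∅)}), loop↦thunk(1, ∅)}, St=[thunk]>
[12] <T=x, E={x↦thunk(x, {x↦thunk((λx. (x x)), {loop↦thunk(1, ∅)}), loop↦thunk(1, ∅)}), loop↦thunk(1, ∅)}, St=[thunk]>
→ 12 transitions taken and the configuration is still not final: no result within 12 steps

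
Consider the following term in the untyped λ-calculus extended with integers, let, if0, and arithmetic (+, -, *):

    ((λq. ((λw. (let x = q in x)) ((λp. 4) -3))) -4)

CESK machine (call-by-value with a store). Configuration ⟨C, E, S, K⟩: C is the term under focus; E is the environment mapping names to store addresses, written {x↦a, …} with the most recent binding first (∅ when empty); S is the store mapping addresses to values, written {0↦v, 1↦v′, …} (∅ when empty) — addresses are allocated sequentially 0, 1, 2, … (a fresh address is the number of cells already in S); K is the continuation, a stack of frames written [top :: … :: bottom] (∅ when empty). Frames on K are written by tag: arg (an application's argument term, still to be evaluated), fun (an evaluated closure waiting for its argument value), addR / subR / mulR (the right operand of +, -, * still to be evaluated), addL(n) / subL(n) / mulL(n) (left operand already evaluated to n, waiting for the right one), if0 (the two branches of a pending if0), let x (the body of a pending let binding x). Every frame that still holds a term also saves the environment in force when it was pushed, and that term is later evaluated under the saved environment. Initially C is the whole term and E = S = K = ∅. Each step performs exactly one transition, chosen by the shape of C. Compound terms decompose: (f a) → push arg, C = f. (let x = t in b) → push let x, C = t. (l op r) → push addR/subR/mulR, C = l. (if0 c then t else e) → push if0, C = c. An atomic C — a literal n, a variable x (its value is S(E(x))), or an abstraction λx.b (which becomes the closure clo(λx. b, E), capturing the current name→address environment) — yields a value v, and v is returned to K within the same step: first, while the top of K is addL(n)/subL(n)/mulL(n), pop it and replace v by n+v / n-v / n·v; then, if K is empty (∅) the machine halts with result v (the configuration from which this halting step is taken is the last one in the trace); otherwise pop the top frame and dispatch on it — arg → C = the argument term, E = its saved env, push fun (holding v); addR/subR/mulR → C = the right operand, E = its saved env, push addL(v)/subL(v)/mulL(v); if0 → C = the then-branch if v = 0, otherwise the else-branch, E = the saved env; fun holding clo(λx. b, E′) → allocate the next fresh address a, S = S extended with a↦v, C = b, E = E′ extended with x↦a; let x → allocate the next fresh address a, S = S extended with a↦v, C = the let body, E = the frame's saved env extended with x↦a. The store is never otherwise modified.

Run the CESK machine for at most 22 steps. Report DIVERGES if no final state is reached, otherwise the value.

step 0: [C=((λq. ((λw. (let x = q in x)) ((λp. 4) -3))) -4) | E=∅ | S=∅ | K=∅]
step 1: [C=(λq. ((λw. (let x = q in x)) ((λp. 4) -3))) | E=∅ | S=∅ | K=[arg]]
step 2: [C=-4 | E=∅ | S=∅ | K=[fun]]
step 3: [C=((λw. (let x = q in x)) ((λp. 4) -3)) | E={q↦0} | S={0↦-4} | K=∅]
step 4: [C=(λw. (let x = q in x)) | E={q↦0} | S={0↦-4} | K=[arg]]
step 5: [C=((λp. 4) -3) | E={q↦0} | S={0↦-4} | K=[fun]]
step 6: [C=(λp. 4) | E={q↦0} | S={0↦-4} | K=[arg :: fun]]
step 7: [C=-3 | E={q↦0} | S={0↦-4} | K=[fun :: fun]]
step 8: [C=4 | E={p↦1, q↦0} | S={0↦-4, 1↦-3} | K=[fun]]
step 9: [C=(let x = q in x) | E={w↦2, q↦0} | S={0↦-4, 1↦-3, 2↦4} | K=∅]
step 10: [C=q | E={w↦2, q↦0} | S={0↦-4, 1↦-3, 2↦4} | K=[let x]]
step 11: [C=x | E={x↦3, w↦2, q↦0} | S={0↦-4, 1↦-3, 2↦4, 3↦-4} | K=∅]
→ final value -4

Answer: -4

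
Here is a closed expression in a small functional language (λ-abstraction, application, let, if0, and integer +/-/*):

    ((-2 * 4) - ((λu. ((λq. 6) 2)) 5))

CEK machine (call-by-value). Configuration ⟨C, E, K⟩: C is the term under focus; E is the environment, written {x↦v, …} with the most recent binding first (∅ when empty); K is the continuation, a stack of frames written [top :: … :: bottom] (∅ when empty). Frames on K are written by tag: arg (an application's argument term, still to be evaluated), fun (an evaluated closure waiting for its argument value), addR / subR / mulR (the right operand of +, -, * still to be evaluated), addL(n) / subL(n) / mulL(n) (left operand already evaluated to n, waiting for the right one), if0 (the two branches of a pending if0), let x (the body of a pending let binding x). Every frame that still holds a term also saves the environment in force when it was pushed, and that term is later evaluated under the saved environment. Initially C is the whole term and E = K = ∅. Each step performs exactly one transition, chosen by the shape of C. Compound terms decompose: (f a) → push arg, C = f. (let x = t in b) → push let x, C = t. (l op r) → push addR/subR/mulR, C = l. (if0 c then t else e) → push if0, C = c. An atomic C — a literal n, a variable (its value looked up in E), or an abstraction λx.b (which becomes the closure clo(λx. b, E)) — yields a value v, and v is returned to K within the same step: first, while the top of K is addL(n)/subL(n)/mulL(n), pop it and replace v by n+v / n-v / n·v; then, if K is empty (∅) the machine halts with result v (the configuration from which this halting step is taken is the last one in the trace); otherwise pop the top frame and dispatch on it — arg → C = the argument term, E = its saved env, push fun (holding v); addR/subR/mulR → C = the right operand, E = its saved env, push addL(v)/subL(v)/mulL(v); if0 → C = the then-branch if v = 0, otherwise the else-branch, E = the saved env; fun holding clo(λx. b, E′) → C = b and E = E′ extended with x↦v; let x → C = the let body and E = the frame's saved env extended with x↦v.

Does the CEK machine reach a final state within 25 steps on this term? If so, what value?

0. [C=((-2 * 4) - ((λu. ((λq. 6) 2)) 5)) | E=∅ | K=∅]
1. [C=(-2 * 4) | E=∅ | K=[subR]]
2. [C=-2 | E=∅ | K=[mulR :: subR]]
3. [C=4 | E=∅ | K=[mulL(-2) :: subR]]
4. [C=((λu. ((λq. 6) 2)) 5) | E=∅ | K=[subL(-8)]]
5. [C=(λu. ((λq. 6) 2)) | E=∅ | K=[arg :: subL(-8)]]
6. [C=5 | E=∅ | K=[fun :: subL(-8)]]
7. [C=((λq. 6) 2) | E={u↦5} | K=[subL(-8)]]
8. [C=(λq. 6) | E={u↦5} | K=[arg :: subL(-8)]]
9. [C=2 | E={u↦5} | K=[fun :: subL(-8)]]
10. [C=6 | E={q↦2, u↦5} | K=[subL(-8)]]
→ final value -14

Answer: -14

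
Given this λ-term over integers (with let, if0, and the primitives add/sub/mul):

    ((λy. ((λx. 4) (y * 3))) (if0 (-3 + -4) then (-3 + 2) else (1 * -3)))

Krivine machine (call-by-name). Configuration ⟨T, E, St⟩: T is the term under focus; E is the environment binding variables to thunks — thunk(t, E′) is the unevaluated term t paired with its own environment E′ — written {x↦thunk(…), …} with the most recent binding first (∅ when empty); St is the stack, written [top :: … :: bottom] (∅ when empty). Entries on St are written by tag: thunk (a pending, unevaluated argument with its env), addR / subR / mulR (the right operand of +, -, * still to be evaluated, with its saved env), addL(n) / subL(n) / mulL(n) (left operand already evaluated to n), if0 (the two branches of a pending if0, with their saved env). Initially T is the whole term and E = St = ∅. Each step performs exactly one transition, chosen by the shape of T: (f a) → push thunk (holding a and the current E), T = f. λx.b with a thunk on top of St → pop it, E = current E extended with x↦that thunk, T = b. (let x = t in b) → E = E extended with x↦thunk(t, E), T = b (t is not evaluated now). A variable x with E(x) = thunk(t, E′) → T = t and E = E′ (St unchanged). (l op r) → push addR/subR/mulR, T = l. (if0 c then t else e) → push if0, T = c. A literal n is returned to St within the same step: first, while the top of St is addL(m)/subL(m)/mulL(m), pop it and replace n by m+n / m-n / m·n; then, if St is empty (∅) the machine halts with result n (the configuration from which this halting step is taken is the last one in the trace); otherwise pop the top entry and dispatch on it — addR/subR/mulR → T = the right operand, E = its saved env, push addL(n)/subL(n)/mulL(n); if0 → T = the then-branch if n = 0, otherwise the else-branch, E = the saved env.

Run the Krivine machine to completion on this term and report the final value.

Answer: 4

Machine steps:
step 0: ⟨T=((λy. ((λx. 4) (y * 3))) (if0 (-3 + -4) then (-3 + 2) else (1 * -3))); E=∅; St=∅⟩
step 1: ⟨T=(λy. ((λx. 4) (y * 3))); E=∅; St=[thunk]⟩
step 2: ⟨T=((λx. 4) (y * 3)); E={y↦thunk((if0 (-3 + -4) then (-3 + 2) else (1 * -3)), ∅)}; St=∅⟩
step 3: ⟨T=(λx. 4); E={y↦thunk((if0 (-3 + -4) then (-3 + 2) else (1 * -3)), ∅)}; St=[thunk]⟩
step 4: ⟨T=4; E={x↦thunk((y * 3), {y↦thunk((if0 (-3 + -4) then (-3 + 2) else (1 * -3)), ∅)}), y↦thunk((if0 (-3 + -4) then (-3 + 2) else (1 * -3)), ∅)}; St=∅⟩
→ final value 4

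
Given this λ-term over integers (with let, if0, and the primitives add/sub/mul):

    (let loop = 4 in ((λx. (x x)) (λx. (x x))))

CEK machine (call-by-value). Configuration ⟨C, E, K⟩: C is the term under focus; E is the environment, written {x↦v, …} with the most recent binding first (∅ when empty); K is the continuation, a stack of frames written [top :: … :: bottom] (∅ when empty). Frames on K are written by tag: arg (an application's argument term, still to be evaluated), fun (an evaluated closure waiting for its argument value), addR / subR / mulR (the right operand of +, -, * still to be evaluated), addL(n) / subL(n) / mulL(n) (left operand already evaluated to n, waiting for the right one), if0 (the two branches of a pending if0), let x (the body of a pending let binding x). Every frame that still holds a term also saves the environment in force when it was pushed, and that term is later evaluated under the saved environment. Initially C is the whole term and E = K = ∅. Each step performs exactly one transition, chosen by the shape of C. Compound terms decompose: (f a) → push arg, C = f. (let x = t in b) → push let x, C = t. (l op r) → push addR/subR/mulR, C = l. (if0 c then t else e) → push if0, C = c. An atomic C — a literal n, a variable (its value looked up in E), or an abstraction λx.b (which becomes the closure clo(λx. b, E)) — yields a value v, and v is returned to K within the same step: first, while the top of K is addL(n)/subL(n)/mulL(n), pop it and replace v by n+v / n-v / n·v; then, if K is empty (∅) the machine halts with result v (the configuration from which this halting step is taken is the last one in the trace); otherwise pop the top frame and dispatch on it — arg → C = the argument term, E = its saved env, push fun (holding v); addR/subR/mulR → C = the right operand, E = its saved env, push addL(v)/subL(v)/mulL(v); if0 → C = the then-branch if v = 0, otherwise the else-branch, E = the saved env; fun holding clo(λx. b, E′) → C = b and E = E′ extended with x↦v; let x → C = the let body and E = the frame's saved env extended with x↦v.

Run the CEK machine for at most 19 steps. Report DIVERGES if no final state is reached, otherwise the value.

[0] [C=(let loop = 4 in ((λx. (x x)) (λx. (x x)))) | E=∅ | K=∅]
[1] [C=4 | E=∅ | K=[let loop]]
[2] [C=((λx. (x x)) (λx. (x x))) | E={loop↦4} | K=∅]
[3] [C=(λx. (x x)) | E={loop↦4} | K=[arg]]
[4] [C=(λx. (x x)) | E={loop↦4} | K=[fun]]
[5] [C=(x x) | E={x↦clo(λx. (x x), {loop↦4}), loop↦4} | K=∅]
[6] [C=x | E={x↦clo(λx. (x x), {loop↦4}), loop↦4} | K=[arg]]
[7] [C=x | E={x↦clo(λx. (x x), {loop↦4}), loop↦4} | K=[fun]]
… configuration repeats with period 3 (steps 5–7 recur indefinitely) …

Answer: DIVERGES (no final state within 19 steps)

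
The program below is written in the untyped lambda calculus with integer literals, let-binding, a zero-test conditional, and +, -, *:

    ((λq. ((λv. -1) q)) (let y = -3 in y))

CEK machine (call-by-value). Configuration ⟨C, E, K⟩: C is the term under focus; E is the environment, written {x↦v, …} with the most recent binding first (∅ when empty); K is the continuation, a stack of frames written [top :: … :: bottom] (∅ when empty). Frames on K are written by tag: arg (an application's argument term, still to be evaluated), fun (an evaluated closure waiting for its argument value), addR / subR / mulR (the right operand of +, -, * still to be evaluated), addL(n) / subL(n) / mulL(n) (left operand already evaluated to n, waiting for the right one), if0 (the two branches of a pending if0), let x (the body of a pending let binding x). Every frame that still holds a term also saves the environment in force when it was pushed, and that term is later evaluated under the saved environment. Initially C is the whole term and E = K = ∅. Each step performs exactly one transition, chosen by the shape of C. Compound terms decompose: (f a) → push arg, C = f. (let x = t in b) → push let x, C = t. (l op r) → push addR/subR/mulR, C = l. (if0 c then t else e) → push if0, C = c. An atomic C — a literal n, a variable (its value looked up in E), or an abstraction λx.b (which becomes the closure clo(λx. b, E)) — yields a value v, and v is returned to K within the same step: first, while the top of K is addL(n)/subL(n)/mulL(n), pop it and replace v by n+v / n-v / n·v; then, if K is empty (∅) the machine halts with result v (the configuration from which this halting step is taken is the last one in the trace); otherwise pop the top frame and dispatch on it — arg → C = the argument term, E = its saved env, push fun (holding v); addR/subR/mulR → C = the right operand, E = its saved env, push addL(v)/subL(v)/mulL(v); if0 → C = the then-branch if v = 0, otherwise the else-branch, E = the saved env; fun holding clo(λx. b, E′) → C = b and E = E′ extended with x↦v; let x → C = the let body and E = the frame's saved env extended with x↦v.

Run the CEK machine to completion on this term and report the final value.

t=0: [C=((λq. ((λv. -1) q)) (let y = -3 in y)) | E=∅ | K=∅]
t=1: [C=(λq. ((λv. -1) q)) | E=∅ | K=[arg]]
t=2: [C=(let y = -3 in y) | E=∅ | K=[fun]]
t=3: [C=-3 | E=∅ | K=[let y :: fun]]
t=4: [C=y | E={y↦-3} | K=[fun]]
t=5: [C=((λv. -1) q) | E={q↦-3} | K=∅]
t=6: [C=(λv. -1) | E={q↦-3} | K=[arg]]
t=7: [C=q | E={q↦-3} | K=[fun]]
t=8: [C=-1 | E={v↦-3, q↦-3} | K=∅]
→ final value -1

Answer: -1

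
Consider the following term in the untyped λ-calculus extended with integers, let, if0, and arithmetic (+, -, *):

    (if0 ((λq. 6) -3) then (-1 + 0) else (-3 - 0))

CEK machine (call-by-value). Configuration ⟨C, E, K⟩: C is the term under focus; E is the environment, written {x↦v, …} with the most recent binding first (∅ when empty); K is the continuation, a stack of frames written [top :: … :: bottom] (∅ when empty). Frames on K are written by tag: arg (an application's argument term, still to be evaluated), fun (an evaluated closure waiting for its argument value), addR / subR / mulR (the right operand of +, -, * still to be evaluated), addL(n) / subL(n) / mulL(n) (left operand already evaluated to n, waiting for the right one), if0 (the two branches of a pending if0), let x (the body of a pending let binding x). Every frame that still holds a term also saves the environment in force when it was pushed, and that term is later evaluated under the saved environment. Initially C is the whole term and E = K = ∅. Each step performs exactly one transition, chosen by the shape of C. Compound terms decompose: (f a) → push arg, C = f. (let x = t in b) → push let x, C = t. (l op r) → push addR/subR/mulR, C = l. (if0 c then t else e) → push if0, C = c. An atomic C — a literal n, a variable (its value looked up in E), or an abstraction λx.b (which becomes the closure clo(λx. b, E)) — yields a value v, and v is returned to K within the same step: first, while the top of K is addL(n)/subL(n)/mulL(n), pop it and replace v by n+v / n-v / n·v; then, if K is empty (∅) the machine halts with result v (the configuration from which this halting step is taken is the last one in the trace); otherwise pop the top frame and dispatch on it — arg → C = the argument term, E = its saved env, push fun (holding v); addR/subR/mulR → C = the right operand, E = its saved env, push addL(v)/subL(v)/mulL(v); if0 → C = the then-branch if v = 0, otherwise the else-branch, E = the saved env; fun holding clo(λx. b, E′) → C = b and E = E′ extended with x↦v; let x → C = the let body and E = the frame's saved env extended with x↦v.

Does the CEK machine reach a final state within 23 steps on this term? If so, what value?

Answer: -3

Execution trace:
step 0: <C=(if0 ((λq. 6) -3) then (-1 + 0) else (-3 - 0)), E=∅, K=∅>
step 1: <C=((λq. 6) -3), E=∅, K=[if0]>
step 2: <C=(λq. 6), E=∅, K=[arg :: if0]>
step 3: <C=-3, E=∅, K=[fun :: if0]>
step 4: <C=6, E={q↦-3}, K=[if0]>
step 5: <C=(-3 - 0), E=∅, K=∅>
step 6: <C=-3, E=∅, K=[subR]>
step 7: <C=0, E=∅, K=[subL(-3)]>
→ final value -3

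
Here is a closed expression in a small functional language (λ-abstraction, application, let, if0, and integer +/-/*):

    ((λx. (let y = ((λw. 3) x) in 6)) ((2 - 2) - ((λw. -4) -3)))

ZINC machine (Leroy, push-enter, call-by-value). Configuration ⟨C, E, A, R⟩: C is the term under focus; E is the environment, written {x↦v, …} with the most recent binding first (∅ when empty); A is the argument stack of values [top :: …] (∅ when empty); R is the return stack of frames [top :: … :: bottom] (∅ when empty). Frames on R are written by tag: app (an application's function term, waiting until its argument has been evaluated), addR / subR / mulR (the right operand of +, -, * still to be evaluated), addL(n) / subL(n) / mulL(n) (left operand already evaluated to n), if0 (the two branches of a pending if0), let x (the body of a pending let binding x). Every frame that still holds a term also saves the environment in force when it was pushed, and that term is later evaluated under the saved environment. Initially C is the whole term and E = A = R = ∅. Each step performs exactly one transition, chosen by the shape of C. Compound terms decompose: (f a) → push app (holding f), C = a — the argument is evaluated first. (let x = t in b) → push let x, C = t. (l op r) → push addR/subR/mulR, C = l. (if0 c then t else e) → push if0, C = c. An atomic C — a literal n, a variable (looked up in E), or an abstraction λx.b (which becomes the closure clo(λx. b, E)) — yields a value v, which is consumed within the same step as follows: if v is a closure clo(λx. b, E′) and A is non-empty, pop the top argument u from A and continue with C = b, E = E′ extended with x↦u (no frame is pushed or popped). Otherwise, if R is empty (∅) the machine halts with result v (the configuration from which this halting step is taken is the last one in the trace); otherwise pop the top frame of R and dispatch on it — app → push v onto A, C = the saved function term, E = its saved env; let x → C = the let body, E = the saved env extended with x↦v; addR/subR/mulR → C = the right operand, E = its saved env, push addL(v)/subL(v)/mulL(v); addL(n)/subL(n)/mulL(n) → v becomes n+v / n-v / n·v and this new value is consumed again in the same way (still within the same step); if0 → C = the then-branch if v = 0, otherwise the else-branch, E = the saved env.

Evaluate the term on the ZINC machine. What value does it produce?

Answer: 6

Machine steps:
t=0: ⟨C=((λx. (let y = ((λw. 3) x) in 6)) ((2 - 2) - ((λw. -4) -3))); E=∅; A=∅; R=∅⟩
t=1: ⟨C=((2 - 2) - ((λw. -4) -3)); E=∅; A=∅; R=[app]⟩
t=2: ⟨C=(2 - 2); E=∅; A=∅; R=[subR :: app]⟩
t=3: ⟨C=2; E=∅; A=∅; R=[subR :: subR :: app]⟩
t=4: ⟨C=2; E=∅; A=∅; R=[subL(2) :: subR :: app]⟩
t=5: ⟨C=((λw. -4) -3); E=∅; A=∅; R=[subL(0) :: app]⟩
t=6: ⟨C=-3; E=∅; A=∅; R=[app :: subL(0) :: app]⟩
t=7: ⟨C=(λw. -4); E=∅; A=[-3]; R=[subL(0) :: app]⟩
t=8: ⟨C=-4; E={w↦-3}; A=∅; R=[subL(0) :: app]⟩
t=9: ⟨C=(λx. (let y = ((λw. 3) x) in 6)); E=∅; A=[4]; R=∅⟩
t=10: ⟨C=(let y = ((λw. 3) x) in 6); E={x↦4}; A=∅; R=∅⟩
t=11: ⟨C=((λw. 3) x); E={x↦4}; A=∅; R=[let y]⟩
t=12: ⟨C=x; E={x↦4}; A=∅; R=[app :: let y]⟩
t=13: ⟨C=(λw. 3); E={x↦4}; A=[4]; R=[let y]⟩
t=14: ⟨C=3; E={w↦4, x↦4}; A=∅; R=[let y]⟩
t=15: ⟨C=6; E={y↦3, x↦4}; A=∅; R=∅⟩
→ final value 6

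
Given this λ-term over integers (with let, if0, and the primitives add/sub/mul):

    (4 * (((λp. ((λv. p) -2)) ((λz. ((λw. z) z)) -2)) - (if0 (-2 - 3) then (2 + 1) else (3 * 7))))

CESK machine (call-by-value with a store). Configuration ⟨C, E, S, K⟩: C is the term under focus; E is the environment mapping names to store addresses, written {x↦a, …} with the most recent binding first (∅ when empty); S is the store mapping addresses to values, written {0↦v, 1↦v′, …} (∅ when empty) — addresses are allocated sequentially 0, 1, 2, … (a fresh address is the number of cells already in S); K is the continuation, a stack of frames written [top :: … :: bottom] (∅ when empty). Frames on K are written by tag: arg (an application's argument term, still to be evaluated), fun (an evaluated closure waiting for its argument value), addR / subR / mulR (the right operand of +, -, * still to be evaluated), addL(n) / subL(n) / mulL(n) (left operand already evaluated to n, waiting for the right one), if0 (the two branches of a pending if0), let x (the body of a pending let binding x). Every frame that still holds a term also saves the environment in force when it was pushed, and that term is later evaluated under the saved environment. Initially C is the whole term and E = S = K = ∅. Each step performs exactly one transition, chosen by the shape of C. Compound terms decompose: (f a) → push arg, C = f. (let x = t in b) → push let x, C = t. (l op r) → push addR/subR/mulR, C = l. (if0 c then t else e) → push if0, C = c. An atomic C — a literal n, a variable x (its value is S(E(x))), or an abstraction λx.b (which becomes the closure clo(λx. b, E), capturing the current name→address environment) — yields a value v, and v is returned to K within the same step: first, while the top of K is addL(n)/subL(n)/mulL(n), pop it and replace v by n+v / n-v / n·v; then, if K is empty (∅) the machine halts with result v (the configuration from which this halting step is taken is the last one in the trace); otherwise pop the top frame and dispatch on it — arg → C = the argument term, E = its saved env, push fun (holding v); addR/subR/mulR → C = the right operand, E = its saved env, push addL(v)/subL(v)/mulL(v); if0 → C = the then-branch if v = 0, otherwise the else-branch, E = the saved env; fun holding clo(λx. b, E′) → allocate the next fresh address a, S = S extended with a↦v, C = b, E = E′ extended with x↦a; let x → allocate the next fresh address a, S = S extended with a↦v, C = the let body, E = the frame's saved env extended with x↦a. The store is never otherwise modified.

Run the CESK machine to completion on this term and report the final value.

0. ⟨C=(4 * (((λp. ((λv. p) -2)) ((λz. ((λw. z) z)) -2)) - (if0 (-2 - 3) then (2 + 1) else (3 * 7)))); E=∅; S=∅; K=∅⟩
1. ⟨C=4; E=∅; S=∅; K=[mulR]⟩
2. ⟨C=(((λp. ((λv. p) -2)) ((λz. ((λw. z) z)) -2)) - (if0 (-2 - 3) then (2 + 1) else (3 * 7))); E=∅; S=∅; K=[mulL(4)]⟩
3. ⟨C=((λp. ((λv. p) -2)) ((λz. ((λw. z) z)) -2)); E=∅; S=∅; K=[subR :: mulL(4)]⟩
4. ⟨C=(λp. ((λv. p) -2)); E=∅; S=∅; K=[arg :: subR :: mulL(4)]⟩
5. ⟨C=((λz. ((λw. z) z)) -2); E=∅; S=∅; K=[fun :: subR :: mulL(4)]⟩
6. ⟨C=(λz. ((λw. z) z)); E=∅; S=∅; K=[arg :: fun :: subR :: mulL(4)]⟩
7. ⟨C=-2; E=∅; S=∅; K=[fun :: fun :: subR :: mulL(4)]⟩
8. ⟨C=((λw. z) z); E={z↦0}; S={0↦-2}; K=[fun :: subR :: mulL(4)]⟩
9. ⟨C=(λw. z); E={z↦0}; S={0↦-2}; K=[arg :: fun :: subR :: mulL(4)]⟩
10. ⟨C=z; E={z↦0}; S={0↦-2}; K=[fun :: fun :: subR :: mulL(4)]⟩
11. ⟨C=z; E={w↦1, z↦0}; S={0↦-2, 1↦-2}; K=[fun :: subR :: mulL(4)]⟩
12. ⟨C=((λv. p) -2); E={p↦2}; S={0↦-2, 1↦-2, 2↦-2}; K=[subR :: mulL(4)]⟩
13. ⟨C=(λv. p); E={p↦2}; S={0↦-2, 1↦-2, 2↦-2}; K=[arg :: subR :: mulL(4)]⟩
14. ⟨C=-2; E={p↦2}; S={0↦-2, 1↦-2, 2↦-2}; K=[fun :: subR :: mulL(4)]⟩
15. ⟨C=p; E={v↦3, p↦2}; S={0↦-2, 1↦-2, 2↦-2, 3↦-2}; K=[subR :: mulL(4)]⟩
16. ⟨C=(if0 (-2 - 3) then (2 + 1) else (3 * 7)); E=∅; S={0↦-2, 1↦-2, 2↦-2, 3↦-2}; K=[subL(-2) :: mulL(4)]⟩
17. ⟨C=(-2 - 3); E=∅; S={0↦-2, 1↦-2, 2↦-2, 3↦-2}; K=[if0 :: subL(-2) :: mulL(4)]⟩
18. ⟨C=-2; E=∅; S={0↦-2, 1↦-2, 2↦-2, 3↦-2}; K=[subR :: if0 :: subL(-2) :: mulL(4)]⟩
19. ⟨C=3; E=∅; S={0↦-2, 1↦-2, 2↦-2, 3↦-2}; K=[subL(-2) :: if0 :: subL(-2) :: mulL(4)]⟩
20. ⟨C=(3 * 7); E=∅; S={0↦-2, 1↦-2, 2↦-2, 3↦-2}; K=[subL(-2) :: mulL(4)]⟩
21. ⟨C=3; E=∅; S={0↦-2, 1↦-2, 2↦-2, 3↦-2}; K=[mulR :: subL(-2) :: mulL(4)]⟩
22. ⟨C=7; E=∅; S={0↦-2, 1↦-2, 2↦-2, 3↦-2}; K=[mulL(3) :: subL(-2) :: mulL(4)]⟩
→ final value -92

Answer: -92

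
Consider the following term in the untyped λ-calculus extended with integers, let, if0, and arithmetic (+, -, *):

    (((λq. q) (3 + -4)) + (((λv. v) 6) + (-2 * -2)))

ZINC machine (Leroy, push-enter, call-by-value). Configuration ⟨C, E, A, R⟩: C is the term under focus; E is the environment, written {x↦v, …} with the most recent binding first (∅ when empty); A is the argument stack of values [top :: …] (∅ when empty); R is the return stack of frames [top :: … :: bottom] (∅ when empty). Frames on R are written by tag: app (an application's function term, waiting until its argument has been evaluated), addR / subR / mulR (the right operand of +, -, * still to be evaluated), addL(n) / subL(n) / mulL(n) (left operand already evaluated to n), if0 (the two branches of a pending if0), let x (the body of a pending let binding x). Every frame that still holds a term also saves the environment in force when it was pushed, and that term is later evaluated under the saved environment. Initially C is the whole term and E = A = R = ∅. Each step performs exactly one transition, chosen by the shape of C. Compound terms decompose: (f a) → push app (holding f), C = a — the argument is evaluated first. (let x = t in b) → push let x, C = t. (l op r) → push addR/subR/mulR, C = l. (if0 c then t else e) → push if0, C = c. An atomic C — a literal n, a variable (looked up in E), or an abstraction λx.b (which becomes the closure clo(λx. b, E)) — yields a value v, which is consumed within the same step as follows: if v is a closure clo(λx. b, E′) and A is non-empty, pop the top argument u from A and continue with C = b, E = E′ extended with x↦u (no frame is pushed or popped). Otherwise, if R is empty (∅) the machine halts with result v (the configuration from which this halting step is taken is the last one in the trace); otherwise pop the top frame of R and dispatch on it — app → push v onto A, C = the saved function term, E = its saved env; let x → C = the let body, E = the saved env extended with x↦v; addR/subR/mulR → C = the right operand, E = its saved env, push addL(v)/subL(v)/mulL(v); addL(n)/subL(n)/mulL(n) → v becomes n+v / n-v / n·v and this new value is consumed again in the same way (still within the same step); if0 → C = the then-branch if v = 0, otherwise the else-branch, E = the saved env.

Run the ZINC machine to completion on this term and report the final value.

t=0: [C=(((λq. q) (3 + -4)) + (((λv. v) 6) + (-2 * -2))) | E=∅ | A=∅ | R=∅]
t=1: [C=((λq. q) (3 + -4)) | E=∅ | A=∅ | R=[addR]]
t=2: [C=(3 + -4) | E=∅ | A=∅ | R=[app :: addR]]
t=3: [C=3 | E=∅ | A=∅ | R=[addR :: app :: addR]]
t=4: [C=-4 | E=∅ | A=∅ | R=[addL(3) :: app :: addR]]
t=5: [C=(λq. q) | E=∅ | A=[-1] | R=[addR]]
t=6: [C=q | E={q↦-1} | A=∅ | R=[addR]]
t=7: [C=(((λv. v) 6) + (-2 * -2)) | E=∅ | A=∅ | R=[addL(-1)]]
t=8: [C=((λv. v) 6) | E=∅ | A=∅ | R=[addR :: addL(-1)]]
t=9: [C=6 | E=∅ | A=∅ | R=[app :: addR :: addL(-1)]]
t=10: [C=(λv. v) | E=∅ | A=[6] | R=[addR :: addL(-1)]]
t=11: [C=v | E={v↦6} | A=∅ | R=[addR :: addL(-1)]]
t=12: [C=(-2 * -2) | E=∅ | A=∅ | R=[addL(6) :: addL(-1)]]
t=13: [C=-2 | E=∅ | A=∅ | R=[mulR :: addL(6) :: addL(-1)]]
t=14: [C=-2 | E=∅ | A=∅ | R=[mulL(-2) :: addL(6) :: addL(-1)]]
→ final value 9

Answer: 9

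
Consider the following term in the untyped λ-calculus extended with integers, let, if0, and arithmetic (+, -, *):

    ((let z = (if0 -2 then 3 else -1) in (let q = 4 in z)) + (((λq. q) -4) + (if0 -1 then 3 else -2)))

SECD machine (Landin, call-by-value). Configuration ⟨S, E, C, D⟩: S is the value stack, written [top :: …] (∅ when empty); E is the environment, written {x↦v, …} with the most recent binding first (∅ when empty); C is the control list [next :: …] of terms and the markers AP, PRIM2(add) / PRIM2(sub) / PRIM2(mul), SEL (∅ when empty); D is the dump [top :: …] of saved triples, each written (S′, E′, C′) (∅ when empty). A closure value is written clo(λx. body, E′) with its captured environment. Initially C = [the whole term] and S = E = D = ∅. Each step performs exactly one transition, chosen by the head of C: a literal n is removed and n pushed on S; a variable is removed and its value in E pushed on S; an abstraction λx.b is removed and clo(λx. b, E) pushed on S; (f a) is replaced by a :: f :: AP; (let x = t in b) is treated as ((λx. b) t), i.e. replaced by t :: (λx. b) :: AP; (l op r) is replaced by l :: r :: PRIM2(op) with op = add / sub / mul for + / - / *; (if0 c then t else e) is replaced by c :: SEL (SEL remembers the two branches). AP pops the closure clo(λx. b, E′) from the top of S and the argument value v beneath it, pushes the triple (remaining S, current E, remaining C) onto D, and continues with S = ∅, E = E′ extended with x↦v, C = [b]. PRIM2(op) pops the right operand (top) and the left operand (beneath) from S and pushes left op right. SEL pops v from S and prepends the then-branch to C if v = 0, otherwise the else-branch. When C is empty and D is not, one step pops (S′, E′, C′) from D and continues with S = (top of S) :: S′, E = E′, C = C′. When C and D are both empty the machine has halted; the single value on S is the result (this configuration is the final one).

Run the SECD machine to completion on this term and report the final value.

Answer: -7

Machine steps:
t=0: ⟨S=∅; E=∅; C=[((let z = (if0 -2 then 3 else -1) in (let q = 4 in z)) + (((λq. q) -4) + (if0 -1 then 3 else -2)))]; D=∅⟩
t=1: ⟨S=∅; E=∅; C=[(let z = (if0 -2 then 3 else -1) in (let q = 4 in z)) :: (((λq. q) -4) + (if0 -1 then 3 else -2)) :: PRIM2(add)]; D=∅⟩
t=2: ⟨S=∅; E=∅; C=[(if0 -2 then 3 else -1) :: (λz. (let q = 4 in z)) :: AP :: (((λq. q) -4) + (if0 -1 then 3 else -2)) :: PRIM2(add)]; D=∅⟩
t=3: ⟨S=∅; E=∅; C=[-2 :: SEL :: (λz. (let q = 4 in z)) :: AP :: (((λq. q) -4) + (if0 -1 then 3 else -2)) :: PRIM2(add)]; D=∅⟩
t=4: ⟨S=[-2]; E=∅; C=[SEL :: (λz. (let q = 4 in z)) :: AP :: (((λq. q) -4) + (if0 -1 then 3 else -2)) :: PRIM2(add)]; D=∅⟩
t=5: ⟨S=∅; E=∅; C=[-1 :: (λz. (let q = 4 in z)) :: AP :: (((λq. q) -4) + (if0 -1 then 3 else -2)) :: PRIM2(add)]; D=∅⟩
t=6: ⟨S=[-1]; E=∅; C=[(λz. (let q = 4 in z)) :: AP :: (((λq. q) -4) + (if0 -1 then 3 else -2)) :: PRIM2(add)]; D=∅⟩
t=7: ⟨S=[clo(λz. (let q = 4 in z), ∅) :: -1]; E=∅; C=[AP :: (((λq. q) -4) + (if0 -1 then 3 else -2)) :: PRIM2(add)]; D=∅⟩
t=8: ⟨S=∅; E={z↦-1}; C=[(let q = 4 in z)]; D=[(∅, ∅, [(((λq. q) -4) + (if0 -1 then 3 else -2)) :: PRIM2(add)])]⟩
t=9: ⟨S=∅; E={z↦-1}; C=[4 :: (λq. z) :: AP]; D=[(∅, ∅, [(((λq. q) -4) + (if0 -1 then 3 else -2)) :: PRIM2(add)])]⟩
t=10: ⟨S=[4]; E={z↦-1}; C=[(λq. z) :: AP]; D=[(∅, ∅, [(((λq. q) -4) + (if0 -1 then 3 else -2)) :: PRIM2(add)])]⟩
t=11: ⟨S=[clo(λq. z, {z↦-1}) :: 4]; E={z↦-1}; C=[AP]; D=[(∅, ∅, [(((λq. q) -4) + (if0 -1 then 3 else -2)) :: PRIM2(add)])]⟩
t=12: ⟨S=∅; E={q↦4, z↦-1}; C=[z]; D=[(∅, {z↦-1}, ∅) :: (∅, ∅, [(((λq. q) -4) + (if0 -1 then 3 else -2)) :: PRIM2(add)])]⟩
t=13: ⟨S=[-1]; E={q↦4, z↦-1}; C=∅; D=[(∅, {z↦-1}, ∅) :: (∅, ∅, [(((λq. q) -4) + (if0 -1 then 3 else -2)) :: PRIM2(add)])]⟩
t=14: ⟨S=[-1]; E={z↦-1}; C=∅; D=[(∅, ∅, [(((λq. q) -4) + (if0 -1 then 3 else -2)) :: PRIM2(add)])]⟩
t=15: ⟨S=[-1]; E=∅; C=[(((λq. q) -4) + (if0 -1 then 3 else -2)) :: PRIM2(add)]; D=∅⟩
t=16: ⟨S=[-1]; E=∅; C=[((λq. q) -4) :: (if0 -1 then 3 else -2) :: PRIM2(add) :: PRIM2(add)]; D=∅⟩
t=17: ⟨S=[-1]; E=∅; C=[-4 :: (λq. q) :: AP :: (if0 -1 then 3 else -2) :: PRIM2(add) :: PRIM2(add)]; D=∅⟩
t=18: ⟨S=[-4 :: -1]; E=∅; C=[(λq. q) :: AP :: (if0 -1 then 3 else -2) :: PRIM2(add) :: PRIM2(add)]; D=∅⟩
t=19: ⟨S=[clo(λq. q, ∅) :: -4 :: -1]; E=∅; C=[AP :: (if0 -1 then 3 else -2) :: PRIM2(add) :: PRIM2(add)]; D=∅⟩
t=20: ⟨S=∅; E={q↦-4}; C=[q]; D=[([-1], ∅, [(if0 -1 then 3 else -2) :: PRIM2(add) :: PRIM2(add)])]⟩
t=21: ⟨S=[-4]; E={q↦-4}; C=∅; D=[([-1], ∅, [(if0 -1 then 3 else -2) :: PRIM2(add) :: PRIM2(add)])]⟩
t=22: ⟨S=[-4 :: -1]; E=∅; C=[(if0 -1 then 3 else -2) :: PRIM2(add) :: PRIM2(add)]; D=∅⟩
t=23: ⟨S=[-4 :: -1]; E=∅; C=[-1 :: SEL :: PRIM2(add) :: PRIM2(add)]; D=∅⟩
t=24: ⟨S=[-1 :: -4 :: -1]; E=∅; C=[SEL :: PRIM2(add) :: PRIM2(add)]; D=∅⟩
t=25: ⟨S=[-4 :: -1]; E=∅; C=[-2 :: PRIM2(add) :: PRIM2(add)]; D=∅⟩
t=26: ⟨S=[-2 :: -4 :: -1]; E=∅; C=[PRIM2(add) :: PRIM2(add)]; D=∅⟩
t=27: ⟨S=[-6 :: -1]; E=∅; C=[PRIM2(add)]; D=∅⟩
t=28: ⟨S=[-7]; E=∅; C=∅; D=∅⟩
→ final value -7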